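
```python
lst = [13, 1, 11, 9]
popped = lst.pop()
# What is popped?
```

9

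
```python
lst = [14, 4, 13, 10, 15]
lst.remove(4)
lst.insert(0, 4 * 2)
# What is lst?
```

After line 1: lst = [14, 4, 13, 10, 15]
After line 2 (remove first 4): lst = [14, 13, 10, 15]
After line 3 (insert 8 at index 0): lst = [8, 14, 13, 10, 15]

[8, 14, 13, 10, 15]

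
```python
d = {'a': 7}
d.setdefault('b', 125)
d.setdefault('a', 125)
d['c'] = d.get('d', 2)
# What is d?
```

After line 1: d = {'a': 7}
After line 2 (setdefault adds 'b'=125): d = {'a': 7, 'b': 125}
After line 3 (setdefault 'a' no-op, already exists): d = {'a': 7, 'b': 125}
After line 4 (get('d', 2) returns default since 'd' not in d): d = {'a': 7, 'b': 125, 'c': 2}

{'a': 7, 'b': 125, 'c': 2}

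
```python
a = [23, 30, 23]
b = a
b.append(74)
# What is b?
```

After line 1: a = [23, 30, 23]
After line 2 (b = a is an alias, same object): a = [23, 30, 23], b = [23, 30, 23]
After line 3 (b.append mutates the shared list): a = [23, 30, 23, 74], b = [23, 30, 23, 74]

[23, 30, 23, 74]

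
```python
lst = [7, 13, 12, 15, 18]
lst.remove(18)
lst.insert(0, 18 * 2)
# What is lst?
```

After line 1: lst = [7, 13, 12, 15, 18]
After line 2 (remove first 18): lst = [7, 13, 12, 15]
After line 3 (insert 36 at index 0): lst = [36, 7, 13, 12, 15]

[36, 7, 13, 12, 15]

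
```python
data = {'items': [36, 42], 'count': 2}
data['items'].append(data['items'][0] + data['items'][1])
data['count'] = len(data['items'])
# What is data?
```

After line 1: data = {'items': [36, 42], 'count': 2}
After line 2 (append 36 + 42 = 78): data = {'items': [36, 42, 78], 'count': 2}
After line 3 (count = len(items) = 3): data = {'items': [36, 42, 78], 'count': 3}

{'items': [36, 42, 78], 'count': 3}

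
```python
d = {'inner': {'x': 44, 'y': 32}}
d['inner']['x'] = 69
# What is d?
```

After line 1: d = {'inner': {'x': 44, 'y': 32}}
After line 2 (inner x overwritten): d = {'inner': {'x': 69, 'y': 32}}

{'inner': {'x': 69, 'y': 32}}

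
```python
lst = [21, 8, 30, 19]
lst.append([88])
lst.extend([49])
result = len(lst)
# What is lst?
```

After line 1: lst = [21, 8, 30, 19]
After line 2 (append adds [88] as single element): lst = [21, 8, 30, 19, [88]]
After line 3 (extend unpacks [49], adds 49): lst = [21, 8, 30, 19, [88], 49]
After line 4: result = len(lst) = 6

[21, 8, 30, 19, [88], 49]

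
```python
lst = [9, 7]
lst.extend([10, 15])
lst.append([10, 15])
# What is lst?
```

After line 1: lst = [9, 7]
After line 2 (extend unpacks [10, 15]): lst = [9, 7, 10, 15]
After line 3 (append adds [10, 15] as single element): lst = [9, 7, 10, 15, [10, 15]]

[9, 7, 10, 15, [10, 15]]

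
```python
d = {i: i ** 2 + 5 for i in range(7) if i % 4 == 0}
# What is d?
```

{0: 5, 4: 21}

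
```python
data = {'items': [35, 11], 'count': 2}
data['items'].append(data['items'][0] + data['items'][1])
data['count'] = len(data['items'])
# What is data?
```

After line 1: data = {'items': [35, 11], 'count': 2}
After line 2 (append 35 + 11 = 46): data = {'items': [35, 11, 46], 'count': 2}
After line 3 (count = len(items) = 3): data = {'items': [35, 11, 46], 'count': 3}

{'items': [35, 11, 46], 'count': 3}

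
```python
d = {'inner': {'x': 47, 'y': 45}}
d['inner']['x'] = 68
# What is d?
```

After line 1: d = {'inner': {'x': 47, 'y': 45}}
After line 2 (inner x overwritten): d = {'inner': {'x': 68, 'y': 45}}

{'inner': {'x': 68, 'y': 45}}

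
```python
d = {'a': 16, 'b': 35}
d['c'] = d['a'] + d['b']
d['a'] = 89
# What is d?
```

After line 1: d = {'a': 16, 'b': 35}
After line 2 (d['c'] = 16 + 35): d = {'a': 16, 'b': 35, 'c': 51}
After line 3: d = {'a': 89, 'b': 35, 'c': 51}

{'a': 89, 'b': 35, 'c': 51}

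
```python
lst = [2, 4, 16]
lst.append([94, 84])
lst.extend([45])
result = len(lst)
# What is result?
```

After line 1: lst = [2, 4, 16]
After line 2 (append adds [94, 84] as single element): lst = [2, 4, 16, [94, 84]]
After line 3 (extend unpacks [45], adds 45): lst = [2, 4, 16, [94, 84], 45]
After line 4: result = len(lst) = 5

5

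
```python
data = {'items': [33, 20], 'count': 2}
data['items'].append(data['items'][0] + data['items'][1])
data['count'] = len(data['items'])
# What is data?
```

After line 1: data = {'items': [33, 20], 'count': 2}
After line 2 (append 33 + 20 = 53): data = {'items': [33, 20, 53], 'count': 2}
After line 3 (count = len(items) = 3): data = {'items': [33, 20, 53], 'count': 3}

{'items': [33, 20, 53], 'count': 3}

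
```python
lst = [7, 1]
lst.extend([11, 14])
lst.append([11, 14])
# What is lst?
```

After line 1: lst = [7, 1]
After line 2 (extend unpacks [11, 14]): lst = [7, 1, 11, 14]
After line 3 (append adds [11, 14] as single element): lst = [7, 1, 11, 14, [11, 14]]

[7, 1, 11, 14, [11, 14]]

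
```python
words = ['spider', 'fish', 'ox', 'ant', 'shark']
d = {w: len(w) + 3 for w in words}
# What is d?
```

{'spider': 9, 'fish': 7, 'ox': 5, 'ant': 6, 'shark': 8}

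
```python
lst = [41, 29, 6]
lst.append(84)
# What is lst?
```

[41, 29, 6, 84]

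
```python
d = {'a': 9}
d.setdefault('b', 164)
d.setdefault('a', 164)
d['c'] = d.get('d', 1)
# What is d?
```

After line 1: d = {'a': 9}
After line 2 (setdefault adds 'b'=164): d = {'a': 9, 'b': 164}
After line 3 (setdefault 'a' no-op, already exists): d = {'a': 9, 'b': 164}
After line 4 (get('d', 1) returns default since 'd' not in d): d = {'a': 9, 'b': 164, 'c': 1}

{'a': 9, 'b': 164, 'c': 1}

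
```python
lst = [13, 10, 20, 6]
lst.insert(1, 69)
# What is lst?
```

[13, 69, 10, 20, 6]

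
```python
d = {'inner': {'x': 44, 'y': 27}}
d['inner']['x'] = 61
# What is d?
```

After line 1: d = {'inner': {'x': 44, 'y': 27}}
After line 2 (inner x overwritten): d = {'inner': {'x': 61, 'y': 27}}

{'inner': {'x': 61, 'y': 27}}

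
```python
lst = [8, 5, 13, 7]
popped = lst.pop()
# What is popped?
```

7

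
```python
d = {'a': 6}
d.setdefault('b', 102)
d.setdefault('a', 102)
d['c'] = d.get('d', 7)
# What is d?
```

After line 1: d = {'a': 6}
After line 2 (setdefault adds 'b'=102): d = {'a': 6, 'b': 102}
After line 3 (setdefault 'a' no-op, already exists): d = {'a': 6, 'b': 102}
After line 4 (get('d', 7) returns default since 'd' not in d): d = {'a': 6, 'b': 102, 'c': 7}

{'a': 6, 'b': 102, 'c': 7}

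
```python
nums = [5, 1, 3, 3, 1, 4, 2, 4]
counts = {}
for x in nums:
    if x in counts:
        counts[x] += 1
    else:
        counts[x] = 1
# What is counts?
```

Initial: counts = {}, nums = [5, 1, 3, 3, 1, 4, 2, 4]
See 5: counts = {5: 1}
See 1: counts = {5: 1, 1: 1}
See 3: counts = {5: 1, 1: 1, 3: 1}
See 3: counts = {5: 1, 1: 1, 3: 2}
See 1: counts = {5: 1, 1: 2, 3: 2}
See 4: counts = {5: 1, 1: 2, 3: 2, 4: 1}
See 2: counts = {5: 1, 1: 2, 3: 2, 4: 1, 2: 1}
See 4: counts = {5: 1, 1: 2, 3: 2, 4: 2, 2: 1}

{5: 1, 1: 2, 3: 2, 4: 2, 2: 1}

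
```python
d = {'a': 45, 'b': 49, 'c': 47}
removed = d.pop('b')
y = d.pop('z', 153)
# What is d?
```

After line 1: d = {'a': 45, 'b': 49, 'c': 47}
After line 2 (pop 'b' returns 49): d = {'a': 45, 'c': 47}, removed = 49
After line 3 (pop 'z' missing, returns default 153): d = {'a': 45, 'c': 47}, y = 153

{'a': 45, 'c': 47}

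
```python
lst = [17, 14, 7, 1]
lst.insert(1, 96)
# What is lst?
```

[17, 96, 14, 7, 1]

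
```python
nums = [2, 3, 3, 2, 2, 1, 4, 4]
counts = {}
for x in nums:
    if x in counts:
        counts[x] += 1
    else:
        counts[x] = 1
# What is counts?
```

Initial: counts = {}, nums = [2, 3, 3, 2, 2, 1, 4, 4]
See 2: counts = {2: 1}
See 3: counts = {2: 1, 3: 1}
See 3: counts = {2: 1, 3: 2}
See 2: counts = {2: 2, 3: 2}
See 2: counts = {2: 3, 3: 2}
See 1: counts = {2: 3, 3: 2, 1: 1}
See 4: counts = {2: 3, 3: 2, 1: 1, 4: 1}
See 4: counts = {2: 3, 3: 2, 1: 1, 4: 2}

{2: 3, 3: 2, 1: 1, 4: 2}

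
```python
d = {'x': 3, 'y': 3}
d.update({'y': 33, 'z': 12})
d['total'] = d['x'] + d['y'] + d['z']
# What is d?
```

After line 1: d = {'x': 3, 'y': 3}
After line 2 (y overwritten, z added): d = {'x': 3, 'y': 33, 'z': 12}
After line 3 (total = 3 + 33 + 12 = 48): d = {'x': 3, 'y': 33, 'z': 12, 'total': 48}

{'x': 3, 'y': 33, 'z': 12, 'total': 48}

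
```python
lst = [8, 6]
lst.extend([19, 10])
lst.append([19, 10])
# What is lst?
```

After line 1: lst = [8, 6]
After line 2 (extend unpacks [19, 10]): lst = [8, 6, 19, 10]
After line 3 (append adds [19, 10] as single element): lst = [8, 6, 19, 10, [19, 10]]

[8, 6, 19, 10, [19, 10]]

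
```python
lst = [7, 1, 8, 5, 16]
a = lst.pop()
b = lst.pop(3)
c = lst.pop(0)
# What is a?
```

After line 1: lst = [7, 1, 8, 5, 16]
After line 2 (pop() -> a = 16): lst = [7, 1, 8, 5]
After line 3 (pop(3) -> b = 5): lst = [7, 1, 8]
After line 4 (pop(0) -> c = 7): lst = [1, 8]

16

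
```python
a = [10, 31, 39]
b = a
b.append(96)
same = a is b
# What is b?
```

After line 1: a = [10, 31, 39]
After line 2 (b = a is an alias, same object): a = [10, 31, 39], b = [10, 31, 39]
After line 3 (b.append mutates the shared list): a = [10, 31, 39, 96], b = [10, 31, 39, 96]
After line 4 (same = a is b; same object -> True): same = True

[10, 31, 39, 96]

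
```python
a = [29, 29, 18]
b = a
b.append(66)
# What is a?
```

After line 1: a = [29, 29, 18]
After line 2 (b = a is an alias, same object): a = [29, 29, 18], b = [29, 29, 18]
After line 3 (b.append mutates the shared list): a = [29, 29, 18, 66], b = [29, 29, 18, 66]

[29, 29, 18, 66]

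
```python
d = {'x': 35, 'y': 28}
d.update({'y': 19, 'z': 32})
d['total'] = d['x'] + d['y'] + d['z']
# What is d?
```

After line 1: d = {'x': 35, 'y': 28}
After line 2 (y overwritten, z added): d = {'x': 35, 'y': 19, 'z': 32}
After line 3 (total = 35 + 19 + 32 = 86): d = {'x': 35, 'y': 19, 'z': 32, 'total': 86}

{'x': 35, 'y': 19, 'z': 32, 'total': 86}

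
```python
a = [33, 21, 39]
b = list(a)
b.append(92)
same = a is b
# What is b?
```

After line 1: a = [33, 21, 39]
After line 2 (b = list(a) is a shallow copy, new object): a = [33, 21, 39], b = [33, 21, 39]
After line 3 (append only mutates b): a = [33, 21, 39], b = [33, 21, 39, 92]
After line 4 (same = a is b; different objects -> False): same = False

[33, 21, 39, 92]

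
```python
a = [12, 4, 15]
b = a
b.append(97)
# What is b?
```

After line 1: a = [12, 4, 15]
After line 2 (b = a is an alias, same object): a = [12, 4, 15], b = [12, 4, 15]
After line 3 (b.append mutates the shared list): a = [12, 4, 15, 97], b = [12, 4, 15, 97]

[12, 4, 15, 97]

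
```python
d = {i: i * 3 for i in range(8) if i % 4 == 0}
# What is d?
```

{0: 0, 4: 12}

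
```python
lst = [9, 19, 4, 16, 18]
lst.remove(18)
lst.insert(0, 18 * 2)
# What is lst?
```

After line 1: lst = [9, 19, 4, 16, 18]
After line 2 (remove first 18): lst = [9, 19, 4, 16]
After line 3 (insert 36 at index 0): lst = [36, 9, 19, 4, 16]

[36, 9, 19, 4, 16]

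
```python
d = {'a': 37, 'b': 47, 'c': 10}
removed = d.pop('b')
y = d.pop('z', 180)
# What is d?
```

After line 1: d = {'a': 37, 'b': 47, 'c': 10}
After line 2 (pop 'b' returns 47): d = {'a': 37, 'c': 10}, removed = 47
After line 3 (pop 'z' missing, returns default 180): d = {'a': 37, 'c': 10}, y = 180

{'a': 37, 'c': 10}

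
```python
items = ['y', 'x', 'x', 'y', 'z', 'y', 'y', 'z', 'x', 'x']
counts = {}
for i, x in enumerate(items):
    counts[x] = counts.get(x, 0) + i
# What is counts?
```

Initial: counts = {}, items = ['y', 'x', 'x', 'y', 'z', 'y', 'y', 'z', 'x', 'x']
i=0, x='y': counts = {'y': 0}
i=1, x='x': counts = {'y': 0, 'x': 1}
i=2, x='x': counts = {'y': 0, 'x': 3}
i=3, x='y': counts = {'y': 3, 'x': 3}
i=4, x='z': counts = {'y': 3, 'x': 3, 'z': 4}
i=5, x='y': counts = {'y': 8, 'x': 3, 'z': 4}
i=6, x='y': counts = {'y': 14, 'x': 3, 'z': 4}
i=7, x='z': counts = {'y': 14, 'x': 3, 'z': 11}
i=8, x='x': counts = {'y': 14, 'x': 11, 'z': 11}
i=9, x='x': counts = {'y': 14, 'x': 20, 'z': 11}

{'y': 14, 'x': 20, 'z': 11}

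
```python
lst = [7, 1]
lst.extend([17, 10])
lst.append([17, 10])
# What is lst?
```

After line 1: lst = [7, 1]
After line 2 (extend unpacks [17, 10]): lst = [7, 1, 17, 10]
After line 3 (append adds [17, 10] as single element): lst = [7, 1, 17, 10, [17, 10]]

[7, 1, 17, 10, [17, 10]]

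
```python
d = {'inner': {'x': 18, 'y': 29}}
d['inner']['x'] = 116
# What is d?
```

After line 1: d = {'inner': {'x': 18, 'y': 29}}
After line 2 (inner x overwritten): d = {'inner': {'x': 116, 'y': 29}}

{'inner': {'x': 116, 'y': 29}}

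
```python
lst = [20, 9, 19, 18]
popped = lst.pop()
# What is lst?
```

[20, 9, 19]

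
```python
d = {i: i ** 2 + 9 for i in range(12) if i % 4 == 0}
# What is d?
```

{0: 9, 4: 25, 8: 73}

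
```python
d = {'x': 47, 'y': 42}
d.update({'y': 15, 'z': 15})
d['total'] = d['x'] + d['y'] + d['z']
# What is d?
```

After line 1: d = {'x': 47, 'y': 42}
After line 2 (y overwritten, z added): d = {'x': 47, 'y': 15, 'z': 15}
After line 3 (total = 47 + 15 + 15 = 77): d = {'x': 47, 'y': 15, 'z': 15, 'total': 77}

{'x': 47, 'y': 15, 'z': 15, 'total': 77}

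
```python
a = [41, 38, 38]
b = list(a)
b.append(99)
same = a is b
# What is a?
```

After line 1: a = [41, 38, 38]
After line 2 (b = list(a) is a shallow copy, new object): a = [41, 38, 38], b = [41, 38, 38]
After line 3 (append only mutates b): a = [41, 38, 38], b = [41, 38, 38, 99]
After line 4 (same = a is b; different objects -> False): same = False

[41, 38, 38]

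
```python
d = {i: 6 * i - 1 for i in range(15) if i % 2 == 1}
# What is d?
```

{1: 5, 3: 17, 5: 29, 7: 41, 9: 53, 11: 65, 13: 77}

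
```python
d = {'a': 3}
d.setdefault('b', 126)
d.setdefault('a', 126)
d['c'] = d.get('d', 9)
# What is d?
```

After line 1: d = {'a': 3}
After line 2 (setdefault adds 'b'=126): d = {'a': 3, 'b': 126}
After line 3 (setdefault 'a' no-op, already exists): d = {'a': 3, 'b': 126}
After line 4 (get('d', 9) returns default since 'd' not in d): d = {'a': 3, 'b': 126, 'c': 9}

{'a': 3, 'b': 126, 'c': 9}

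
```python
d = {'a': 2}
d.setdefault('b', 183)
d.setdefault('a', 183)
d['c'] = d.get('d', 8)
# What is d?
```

After line 1: d = {'a': 2}
After line 2 (setdefault adds 'b'=183): d = {'a': 2, 'b': 183}
After line 3 (setdefault 'a' no-op, already exists): d = {'a': 2, 'b': 183}
After line 4 (get('d', 8) returns default since 'd' not in d): d = {'a': 2, 'b': 183, 'c': 8}

{'a': 2, 'b': 183, 'c': 8}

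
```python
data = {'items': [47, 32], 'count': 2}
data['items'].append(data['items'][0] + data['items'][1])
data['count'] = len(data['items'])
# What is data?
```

After line 1: data = {'items': [47, 32], 'count': 2}
After line 2 (append 47 + 32 = 79): data = {'items': [47, 32, 79], 'count': 2}
After line 3 (count = len(items) = 3): data = {'items': [47, 32, 79], 'count': 3}

{'items': [47, 32, 79], 'count': 3}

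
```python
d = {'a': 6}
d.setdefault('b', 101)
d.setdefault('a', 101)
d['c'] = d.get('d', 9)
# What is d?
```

After line 1: d = {'a': 6}
After line 2 (setdefault adds 'b'=101): d = {'a': 6, 'b': 101}
After line 3 (setdefault 'a' no-op, already exists): d = {'a': 6, 'b': 101}
After line 4 (get('d', 9) returns default since 'd' not in d): d = {'a': 6, 'b': 101, 'c': 9}

{'a': 6, 'b': 101, 'c': 9}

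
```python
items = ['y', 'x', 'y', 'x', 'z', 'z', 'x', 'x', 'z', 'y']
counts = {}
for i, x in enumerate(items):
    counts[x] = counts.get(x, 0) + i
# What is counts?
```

Initial: counts = {}, items = ['y', 'x', 'y', 'x', 'z', 'z', 'x', 'x', 'z', 'y']
i=0, x='y': counts = {'y': 0}
i=1, x='x': counts = {'y': 0, 'x': 1}
i=2, x='y': counts = {'y': 2, 'x': 1}
i=3, x='x': counts = {'y': 2, 'x': 4}
i=4, x='z': counts = {'y': 2, 'x': 4, 'z': 4}
i=5, x='z': counts = {'y': 2, 'x': 4, 'z': 9}
i=6, x='x': counts = {'y': 2, 'x': 10, 'z': 9}
i=7, x='x': counts = {'y': 2, 'x': 17, 'z': 9}
i=8, x='z': counts = {'y': 2, 'x': 17, 'z': 17}
i=9, x='y': counts = {'y': 11, 'x': 17, 'z': 17}

{'y': 11, 'x': 17, 'z': 17}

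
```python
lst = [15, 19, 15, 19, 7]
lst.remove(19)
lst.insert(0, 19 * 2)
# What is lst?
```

After line 1: lst = [15, 19, 15, 19, 7]
After line 2 (remove first 19): lst = [15, 15, 19, 7]
After line 3 (insert 38 at index 0): lst = [38, 15, 15, 19, 7]

[38, 15, 15, 19, 7]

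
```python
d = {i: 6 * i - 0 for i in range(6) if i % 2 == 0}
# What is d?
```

{0: 0, 2: 12, 4: 24}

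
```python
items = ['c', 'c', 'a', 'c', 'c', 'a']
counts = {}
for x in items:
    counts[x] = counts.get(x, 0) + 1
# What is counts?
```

Initial: counts = {}, items = ['c', 'c', 'a', 'c', 'c', 'a']
See 'c': counts = {'c': 1}
See 'c': counts = {'c': 2}
See 'a': counts = {'c': 2, 'a': 1}
See 'c': counts = {'c': 3, 'a': 1}
See 'c': counts = {'c': 4, 'a': 1}
See 'a': counts = {'c': 4, 'a': 2}

{'c': 4, 'a': 2}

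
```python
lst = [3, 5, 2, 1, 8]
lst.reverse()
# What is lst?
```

[8, 1, 2, 5, 3]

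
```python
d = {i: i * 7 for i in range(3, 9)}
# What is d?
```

{3: 21, 4: 28, 5: 35, 6: 42, 7: 49, 8: 56}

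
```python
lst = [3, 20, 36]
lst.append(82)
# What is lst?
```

[3, 20, 36, 82]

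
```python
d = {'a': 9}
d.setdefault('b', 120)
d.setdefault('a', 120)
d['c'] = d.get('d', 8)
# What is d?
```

After line 1: d = {'a': 9}
After line 2 (setdefault adds 'b'=120): d = {'a': 9, 'b': 120}
After line 3 (setdefault 'a' no-op, already exists): d = {'a': 9, 'b': 120}
After line 4 (get('d', 8) returns default since 'd' not in d): d = {'a': 9, 'b': 120, 'c': 8}

{'a': 9, 'b': 120, 'c': 8}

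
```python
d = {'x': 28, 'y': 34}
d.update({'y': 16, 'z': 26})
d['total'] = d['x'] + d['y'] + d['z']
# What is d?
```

After line 1: d = {'x': 28, 'y': 34}
After line 2 (y overwritten, z added): d = {'x': 28, 'y': 16, 'z': 26}
After line 3 (total = 28 + 16 + 26 = 70): d = {'x': 28, 'y': 16, 'z': 26, 'total': 70}

{'x': 28, 'y': 16, 'z': 26, 'total': 70}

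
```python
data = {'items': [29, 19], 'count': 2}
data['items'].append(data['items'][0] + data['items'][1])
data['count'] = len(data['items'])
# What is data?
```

After line 1: data = {'items': [29, 19], 'count': 2}
After line 2 (append 29 + 19 = 48): data = {'items': [29, 19, 48], 'count': 2}
After line 3 (count = len(items) = 3): data = {'items': [29, 19, 48], 'count': 3}

{'items': [29, 19, 48], 'count': 3}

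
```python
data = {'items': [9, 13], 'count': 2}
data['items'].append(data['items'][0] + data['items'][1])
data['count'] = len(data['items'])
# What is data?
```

After line 1: data = {'items': [9, 13], 'count': 2}
After line 2 (append 9 + 13 = 22): data = {'items': [9, 13, 22], 'count': 2}
After line 3 (count = len(items) = 3): data = {'items': [9, 13, 22], 'count': 3}

{'items': [9, 13, 22], 'count': 3}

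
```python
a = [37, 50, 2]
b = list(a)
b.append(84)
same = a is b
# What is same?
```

After line 1: a = [37, 50, 2]
After line 2 (b = list(a) is a shallow copy, new object): a = [37, 50, 2], b = [37, 50, 2]
After line 3 (append only mutates b): a = [37, 50, 2], b = [37, 50, 2, 84]
After line 4 (same = a is b; different objects -> False): same = False

False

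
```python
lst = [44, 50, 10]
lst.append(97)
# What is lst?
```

[44, 50, 10, 97]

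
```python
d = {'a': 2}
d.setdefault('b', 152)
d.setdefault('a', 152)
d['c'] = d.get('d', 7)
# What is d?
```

After line 1: d = {'a': 2}
After line 2 (setdefault adds 'b'=152): d = {'a': 2, 'b': 152}
After line 3 (setdefault 'a' no-op, already exists): d = {'a': 2, 'b': 152}
After line 4 (get('d', 7) returns default since 'd' not in d): d = {'a': 2, 'b': 152, 'c': 7}

{'a': 2, 'b': 152, 'c': 7}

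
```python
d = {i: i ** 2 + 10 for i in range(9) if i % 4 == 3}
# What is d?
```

{3: 19, 7: 59}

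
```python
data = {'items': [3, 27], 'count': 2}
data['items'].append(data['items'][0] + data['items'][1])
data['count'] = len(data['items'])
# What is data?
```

After line 1: data = {'items': [3, 27], 'count': 2}
After line 2 (append 3 + 27 = 30): data = {'items': [3, 27, 30], 'count': 2}
After line 3 (count = len(items) = 3): data = {'items': [3, 27, 30], 'count': 3}

{'items': [3, 27, 30], 'count': 3}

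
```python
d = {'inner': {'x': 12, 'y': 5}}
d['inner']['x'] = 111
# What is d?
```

After line 1: d = {'inner': {'x': 12, 'y': 5}}
After line 2 (inner x overwritten): d = {'inner': {'x': 111, 'y': 5}}

{'inner': {'x': 111, 'y': 5}}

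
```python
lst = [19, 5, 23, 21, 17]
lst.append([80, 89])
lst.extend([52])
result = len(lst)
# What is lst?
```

After line 1: lst = [19, 5, 23, 21, 17]
After line 2 (append adds [80, 89] as single element): lst = [19, 5, 23, 21, 17, [80, 89]]
After line 3 (extend unpacks [52], adds 52): lst = [19, 5, 23, 21, 17, [80, 89], 52]
After line 4: result = len(lst) = 7

[19, 5, 23, 21, 17, [80, 89], 52]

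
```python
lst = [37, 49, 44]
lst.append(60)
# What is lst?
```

[37, 49, 44, 60]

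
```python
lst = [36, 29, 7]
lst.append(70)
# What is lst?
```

[36, 29, 7, 70]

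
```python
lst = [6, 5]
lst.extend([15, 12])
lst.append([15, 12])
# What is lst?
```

After line 1: lst = [6, 5]
After line 2 (extend unpacks [15, 12]): lst = [6, 5, 15, 12]
After line 3 (append adds [15, 12] as single element): lst = [6, 5, 15, 12, [15, 12]]

[6, 5, 15, 12, [15, 12]]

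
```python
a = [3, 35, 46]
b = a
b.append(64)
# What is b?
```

After line 1: a = [3, 35, 46]
After line 2 (b = a is an alias, same object): a = [3, 35, 46], b = [3, 35, 46]
After line 3 (b.append mutates the shared list): a = [3, 35, 46, 64], b = [3, 35, 46, 64]

[3, 35, 46, 64]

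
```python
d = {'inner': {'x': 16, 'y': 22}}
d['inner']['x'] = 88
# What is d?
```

After line 1: d = {'inner': {'x': 16, 'y': 22}}
After line 2 (inner x overwritten): d = {'inner': {'x': 88, 'y': 22}}

{'inner': {'x': 88, 'y': 22}}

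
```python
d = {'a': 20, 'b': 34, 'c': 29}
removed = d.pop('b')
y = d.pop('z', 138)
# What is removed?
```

After line 1: d = {'a': 20, 'b': 34, 'c': 29}
After line 2 (pop 'b' returns 34): d = {'a': 20, 'c': 29}, removed = 34
After line 3 (pop 'z' missing, returns default 138): d = {'a': 20, 'c': 29}, y = 138

34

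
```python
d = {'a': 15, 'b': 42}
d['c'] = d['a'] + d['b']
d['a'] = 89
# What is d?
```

After line 1: d = {'a': 15, 'b': 42}
After line 2 (d['c'] = 15 + 42): d = {'a': 15, 'b': 42, 'c': 57}
After line 3: d = {'a': 89, 'b': 42, 'c': 57}

{'a': 89, 'b': 42, 'c': 57}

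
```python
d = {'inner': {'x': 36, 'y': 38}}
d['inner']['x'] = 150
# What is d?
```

After line 1: d = {'inner': {'x': 36, 'y': 38}}
After line 2 (inner x overwritten): d = {'inner': {'x': 150, 'y': 38}}

{'inner': {'x': 150, 'y': 38}}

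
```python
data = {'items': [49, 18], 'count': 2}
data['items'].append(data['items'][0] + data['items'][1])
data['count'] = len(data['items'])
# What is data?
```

After line 1: data = {'items': [49, 18], 'count': 2}
After line 2 (append 49 + 18 = 67): data = {'items': [49, 18, 67], 'count': 2}
After line 3 (count = len(items) = 3): data = {'items': [49, 18, 67], 'count': 3}

{'items': [49, 18, 67], 'count': 3}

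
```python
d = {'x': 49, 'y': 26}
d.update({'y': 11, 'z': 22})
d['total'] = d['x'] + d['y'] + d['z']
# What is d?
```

After line 1: d = {'x': 49, 'y': 26}
After line 2 (y overwritten, z added): d = {'x': 49, 'y': 11, 'z': 22}
After line 3 (total = 49 + 11 + 22 = 82): d = {'x': 49, 'y': 11, 'z': 22, 'total': 82}

{'x': 49, 'y': 11, 'z': 22, 'total': 82}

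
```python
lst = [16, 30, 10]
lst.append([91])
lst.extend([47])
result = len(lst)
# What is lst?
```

After line 1: lst = [16, 30, 10]
After line 2 (append adds [91] as single element): lst = [16, 30, 10, [91]]
After line 3 (extend unpacks [47], adds 47): lst = [16, 30, 10, [91], 47]
After line 4: result = len(lst) = 5

[16, 30, 10, [91], 47]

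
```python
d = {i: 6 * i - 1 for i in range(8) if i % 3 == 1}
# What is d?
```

{1: 5, 4: 23, 7: 41}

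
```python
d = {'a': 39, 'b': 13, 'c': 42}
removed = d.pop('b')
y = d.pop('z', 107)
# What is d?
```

After line 1: d = {'a': 39, 'b': 13, 'c': 42}
After line 2 (pop 'b' returns 13): d = {'a': 39, 'c': 42}, removed = 13
After line 3 (pop 'z' missing, returns default 107): d = {'a': 39, 'c': 42}, y = 107

{'a': 39, 'c': 42}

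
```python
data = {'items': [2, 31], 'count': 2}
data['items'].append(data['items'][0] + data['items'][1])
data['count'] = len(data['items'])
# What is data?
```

After line 1: data = {'items': [2, 31], 'count': 2}
After line 2 (append 2 + 31 = 33): data = {'items': [2, 31, 33], 'count': 2}
After line 3 (count = len(items) = 3): data = {'items': [2, 31, 33], 'count': 3}

{'items': [2, 31, 33], 'count': 3}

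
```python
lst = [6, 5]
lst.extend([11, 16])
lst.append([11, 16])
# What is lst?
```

After line 1: lst = [6, 5]
After line 2 (extend unpacks [11, 16]): lst = [6, 5, 11, 16]
After line 3 (append adds [11, 16] as single element): lst = [6, 5, 11, 16, [11, 16]]

[6, 5, 11, 16, [11, 16]]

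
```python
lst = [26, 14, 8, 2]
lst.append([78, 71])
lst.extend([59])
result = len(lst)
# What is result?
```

After line 1: lst = [26, 14, 8, 2]
After line 2 (append adds [78, 71] as single element): lst = [26, 14, 8, 2, [78, 71]]
After line 3 (extend unpacks [59], adds 59): lst = [26, 14, 8, 2, [78, 71], 59]
After line 4: result = len(lst) = 6

6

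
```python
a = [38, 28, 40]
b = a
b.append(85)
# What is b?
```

After line 1: a = [38, 28, 40]
After line 2 (b = a is an alias, same object): a = [38, 28, 40], b = [38, 28, 40]
After line 3 (b.append mutates the shared list): a = [38, 28, 40, 85], b = [38, 28, 40, 85]

[38, 28, 40, 85]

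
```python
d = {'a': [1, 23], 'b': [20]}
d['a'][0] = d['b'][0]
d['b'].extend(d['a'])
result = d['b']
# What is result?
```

After line 1: d = {'a': [1, 23], 'b': [20]}
After line 2 (a[0] = b[0] = 20): d = {'a': [20, 23], 'b': [20]}
After line 3 (b.extend(a) appends [20, 23]): d = {'a': [20, 23], 'b': [20, 20, 23]}
After line 4: result = d['b'] = [20, 20, 23]

[20, 20, 23]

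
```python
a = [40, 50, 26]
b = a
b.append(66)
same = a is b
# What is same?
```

After line 1: a = [40, 50, 26]
After line 2 (b = a is an alias, same object): a = [40, 50, 26], b = [40, 50, 26]
After line 3 (b.append mutates the shared list): a = [40, 50, 26, 66], b = [40, 50, 26, 66]
After line 4 (same = a is b; same object -> True): same = True

True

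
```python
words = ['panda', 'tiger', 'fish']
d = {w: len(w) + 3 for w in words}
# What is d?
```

{'panda': 8, 'tiger': 8, 'fish': 7}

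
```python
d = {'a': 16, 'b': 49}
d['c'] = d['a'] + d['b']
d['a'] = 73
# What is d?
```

After line 1: d = {'a': 16, 'b': 49}
After line 2 (d['c'] = 16 + 49): d = {'a': 16, 'b': 49, 'c': 65}
After line 3: d = {'a': 73, 'b': 49, 'c': 65}

{'a': 73, 'b': 49, 'c': 65}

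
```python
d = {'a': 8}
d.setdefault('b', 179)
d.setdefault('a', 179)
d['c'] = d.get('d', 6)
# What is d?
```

After line 1: d = {'a': 8}
After line 2 (setdefault adds 'b'=179): d = {'a': 8, 'b': 179}
After line 3 (setdefault 'a' no-op, already exists): d = {'a': 8, 'b': 179}
After line 4 (get('d', 6) returns default since 'd' not in d): d = {'a': 8, 'b': 179, 'c': 6}

{'a': 8, 'b': 179, 'c': 6}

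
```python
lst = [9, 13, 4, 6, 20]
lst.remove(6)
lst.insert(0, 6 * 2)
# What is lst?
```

After line 1: lst = [9, 13, 4, 6, 20]
After line 2 (remove first 6): lst = [9, 13, 4, 20]
After line 3 (insert 12 at index 0): lst = [12, 9, 13, 4, 20]

[12, 9, 13, 4, 20]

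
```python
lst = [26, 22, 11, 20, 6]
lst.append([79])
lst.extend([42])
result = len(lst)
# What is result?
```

After line 1: lst = [26, 22, 11, 20, 6]
After line 2 (append adds [79] as single element): lst = [26, 22, 11, 20, 6, [79]]
After line 3 (extend unpacks [42], adds 42): lst = [26, 22, 11, 20, 6, [79], 42]
After line 4: result = len(lst) = 7

7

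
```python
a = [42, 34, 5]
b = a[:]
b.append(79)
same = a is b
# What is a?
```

After line 1: a = [42, 34, 5]
After line 2 (b = a[:] is a shallow copy, new object): a = [42, 34, 5], b = [42, 34, 5]
After line 3 (append only mutates b): a = [42, 34, 5], b = [42, 34, 5, 79]
After line 4 (same = a is b; different objects -> False): same = False

[42, 34, 5]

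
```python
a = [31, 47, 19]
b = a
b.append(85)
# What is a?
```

After line 1: a = [31, 47, 19]
After line 2 (b = a is an alias, same object): a = [31, 47, 19], b = [31, 47, 19]
After line 3 (b.append mutates the shared list): a = [31, 47, 19, 85], b = [31, 47, 19, 85]

[31, 47, 19, 85]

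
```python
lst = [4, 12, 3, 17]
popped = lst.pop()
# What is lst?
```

[4, 12, 3]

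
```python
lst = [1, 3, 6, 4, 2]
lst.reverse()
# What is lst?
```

[2, 4, 6, 3, 1]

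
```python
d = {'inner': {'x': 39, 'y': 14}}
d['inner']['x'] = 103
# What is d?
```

After line 1: d = {'inner': {'x': 39, 'y': 14}}
After line 2 (inner x overwritten): d = {'inner': {'x': 103, 'y': 14}}

{'inner': {'x': 103, 'y': 14}}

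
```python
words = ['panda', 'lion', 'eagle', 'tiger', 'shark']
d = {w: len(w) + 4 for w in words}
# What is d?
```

{'panda': 9, 'lion': 8, 'eagle': 9, 'tiger': 9, 'shark': 9}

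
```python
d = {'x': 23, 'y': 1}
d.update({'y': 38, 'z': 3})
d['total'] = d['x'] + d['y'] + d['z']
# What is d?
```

After line 1: d = {'x': 23, 'y': 1}
After line 2 (y overwritten, z added): d = {'x': 23, 'y': 38, 'z': 3}
After line 3 (total = 23 + 38 + 3 = 64): d = {'x': 23, 'y': 38, 'z': 3, 'total': 64}

{'x': 23, 'y': 38, 'z': 3, 'total': 64}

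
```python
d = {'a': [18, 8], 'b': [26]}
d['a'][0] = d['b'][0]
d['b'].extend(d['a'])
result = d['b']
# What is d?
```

After line 1: d = {'a': [18, 8], 'b': [26]}
After line 2 (a[0] = b[0] = 26): d = {'a': [26, 8], 'b': [26]}
After line 3 (b.extend(a) appends [26, 8]): d = {'a': [26, 8], 'b': [26, 26, 8]}
After line 4: result = d['b'] = [26, 26, 8]

{'a': [26, 8], 'b': [26, 26, 8]}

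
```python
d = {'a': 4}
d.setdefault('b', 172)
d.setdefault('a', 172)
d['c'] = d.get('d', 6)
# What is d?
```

After line 1: d = {'a': 4}
After line 2 (setdefault adds 'b'=172): d = {'a': 4, 'b': 172}
After line 3 (setdefault 'a' no-op, already exists): d = {'a': 4, 'b': 172}
After line 4 (get('d', 6) returns default since 'd' not in d): d = {'a': 4, 'b': 172, 'c': 6}

{'a': 4, 'b': 172, 'c': 6}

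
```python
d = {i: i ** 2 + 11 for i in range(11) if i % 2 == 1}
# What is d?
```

{1: 12, 3: 20, 5: 36, 7: 60, 9: 92}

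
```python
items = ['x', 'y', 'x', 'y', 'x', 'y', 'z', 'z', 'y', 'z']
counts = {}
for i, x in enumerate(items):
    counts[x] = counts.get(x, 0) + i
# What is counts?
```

Initial: counts = {}, items = ['x', 'y', 'x', 'y', 'x', 'y', 'z', 'z', 'y', 'z']
i=0, x='x': counts = {'x': 0}
i=1, x='y': counts = {'x': 0, 'y': 1}
i=2, x='x': counts = {'x': 2, 'y': 1}
i=3, x='y': counts = {'x': 2, 'y': 4}
i=4, x='x': counts = {'x': 6, 'y': 4}
i=5, x='y': counts = {'x': 6, 'y': 9}
i=6, x='z': counts = {'x': 6, 'y': 9, 'z': 6}
i=7, x='z': counts = {'x': 6, 'y': 9, 'z': 13}
i=8, x='y': counts = {'x': 6, 'y': 17, 'z': 13}
i=9, x='z': counts = {'x': 6, 'y': 17, 'z': 22}

{'x': 6, 'y': 17, 'z': 22}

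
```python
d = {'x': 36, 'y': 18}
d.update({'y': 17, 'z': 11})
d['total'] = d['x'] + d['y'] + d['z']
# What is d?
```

After line 1: d = {'x': 36, 'y': 18}
After line 2 (y overwritten, z added): d = {'x': 36, 'y': 17, 'z': 11}
After line 3 (total = 36 + 17 + 11 = 64): d = {'x': 36, 'y': 17, 'z': 11, 'total': 64}

{'x': 36, 'y': 17, 'z': 11, 'total': 64}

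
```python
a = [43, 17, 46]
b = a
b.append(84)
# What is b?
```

After line 1: a = [43, 17, 46]
After line 2 (b = a is an alias, same object): a = [43, 17, 46], b = [43, 17, 46]
After line 3 (b.append mutates the shared list): a = [43, 17, 46, 84], b = [43, 17, 46, 84]

[43, 17, 46, 84]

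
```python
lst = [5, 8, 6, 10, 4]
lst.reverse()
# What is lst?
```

[4, 10, 6, 8, 5]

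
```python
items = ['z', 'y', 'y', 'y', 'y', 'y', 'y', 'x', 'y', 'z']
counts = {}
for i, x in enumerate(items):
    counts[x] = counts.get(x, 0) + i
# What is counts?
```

Initial: counts = {}, items = ['z', 'y', 'y', 'y', 'y', 'y', 'y', 'x', 'y', 'z']
i=0, x='z': counts = {'z': 0}
i=1, x='y': counts = {'z': 0, 'y': 1}
i=2, x='y': counts = {'z': 0, 'y': 3}
i=3, x='y': counts = {'z': 0, 'y': 6}
i=4, x='y': counts = {'z': 0, 'y': 10}
i=5, x='y': counts = {'z': 0, 'y': 15}
i=6, x='y': counts = {'z': 0, 'y': 21}
i=7, x='x': counts = {'z': 0, 'y': 21, 'x': 7}
i=8, x='y': counts = {'z': 0, 'y': 29, 'x': 7}
i=9, x='z': counts = {'z': 9, 'y': 29, 'x': 7}

{'z': 9, 'y': 29, 'x': 7}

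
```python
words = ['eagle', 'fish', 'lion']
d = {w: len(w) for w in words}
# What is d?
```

{'eagle': 5, 'fish': 4, 'lion': 4}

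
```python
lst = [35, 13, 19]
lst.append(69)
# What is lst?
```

[35, 13, 19, 69]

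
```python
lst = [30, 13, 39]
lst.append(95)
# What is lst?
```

[30, 13, 39, 95]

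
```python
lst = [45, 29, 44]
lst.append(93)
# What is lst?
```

[45, 29, 44, 93]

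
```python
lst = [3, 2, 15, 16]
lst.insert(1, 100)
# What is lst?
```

[3, 100, 2, 15, 16]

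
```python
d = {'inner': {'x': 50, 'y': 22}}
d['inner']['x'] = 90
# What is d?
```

After line 1: d = {'inner': {'x': 50, 'y': 22}}
After line 2 (inner x overwritten): d = {'inner': {'x': 90, 'y': 22}}

{'inner': {'x': 90, 'y': 22}}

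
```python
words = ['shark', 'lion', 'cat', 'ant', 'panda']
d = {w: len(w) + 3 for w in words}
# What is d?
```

{'shark': 8, 'lion': 7, 'cat': 6, 'ant': 6, 'panda': 8}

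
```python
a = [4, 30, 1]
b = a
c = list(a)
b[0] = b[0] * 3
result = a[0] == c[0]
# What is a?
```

After line 1: a = [4, 30, 1]
After line 2 (b = a, alias): a = [4, 30, 1], b = [4, 30, 1]
After line 3 (c = list(a) is a copy, new object): c = [4, 30, 1]
After line 4 (b[0] = 4 * 3 = 12; mutates shared a/b): a = b = [12, 30, 1], c = [4, 30, 1]
After line 5 (a[0] = 12, c[0] = 4; result = False)

[12, 30, 1]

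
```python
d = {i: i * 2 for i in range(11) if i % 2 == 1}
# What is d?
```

{1: 2, 3: 6, 5: 10, 7: 14, 9: 18}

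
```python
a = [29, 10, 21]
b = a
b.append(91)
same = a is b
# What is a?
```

After line 1: a = [29, 10, 21]
After line 2 (b = a is an alias, same object): a = [29, 10, 21], b = [29, 10, 21]
After line 3 (b.append mutates the shared list): a = [29, 10, 21, 91], b = [29, 10, 21, 91]
After line 4 (same = a is b; same object -> True): same = True

[29, 10, 21, 91]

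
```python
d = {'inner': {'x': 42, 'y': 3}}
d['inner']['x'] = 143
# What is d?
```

After line 1: d = {'inner': {'x': 42, 'y': 3}}
After line 2 (inner x overwritten): d = {'inner': {'x': 143, 'y': 3}}

{'inner': {'x': 143, 'y': 3}}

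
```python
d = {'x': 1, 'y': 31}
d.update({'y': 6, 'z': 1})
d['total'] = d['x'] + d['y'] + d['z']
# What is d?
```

After line 1: d = {'x': 1, 'y': 31}
After line 2 (y overwritten, z added): d = {'x': 1, 'y': 6, 'z': 1}
After line 3 (total = 1 + 6 + 1 = 8): d = {'x': 1, 'y': 6, 'z': 1, 'total': 8}

{'x': 1, 'y': 6, 'z': 1, 'total': 8}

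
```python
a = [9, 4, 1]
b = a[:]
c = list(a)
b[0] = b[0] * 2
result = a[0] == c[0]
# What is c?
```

After line 1: a = [9, 4, 1]
After line 2 (b = a[:], copy): a = [9, 4, 1], b = [9, 4, 1]
After line 3 (c = list(a) is a copy, new object): c = [9, 4, 1]
After line 4 (b[0] = 9 * 2 = 18; only b mutates (copy)): a = [9, 4, 1], b = [18, 4, 1], c = [9, 4, 1]
After line 5 (a[0] = 9, c[0] = 9; result = True)

[9, 4, 1]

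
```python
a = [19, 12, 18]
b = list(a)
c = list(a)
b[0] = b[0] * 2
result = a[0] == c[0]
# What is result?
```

After line 1: a = [19, 12, 18]
After line 2 (b = list(a), copy): a = [19, 12, 18], b = [19, 12, 18]
After line 3 (c = list(a) is a copy, new object): c = [19, 12, 18]
After line 4 (b[0] = 19 * 2 = 38; only b mutates (copy)): a = [19, 12, 18], b = [38, 12, 18], c = [19, 12, 18]
After line 5 (a[0] = 19, c[0] = 19; result = True)

True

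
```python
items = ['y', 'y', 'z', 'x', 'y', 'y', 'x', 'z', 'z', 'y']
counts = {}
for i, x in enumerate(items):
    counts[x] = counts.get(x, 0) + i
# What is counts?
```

Initial: counts = {}, items = ['y', 'y', 'z', 'x', 'y', 'y', 'x', 'z', 'z', 'y']
i=0, x='y': counts = {'y': 0}
i=1, x='y': counts = {'y': 1}
i=2, x='z': counts = {'y': 1, 'z': 2}
i=3, x='x': counts = {'y': 1, 'z': 2, 'x': 3}
i=4, x='y': counts = {'y': 5, 'z': 2, 'x': 3}
i=5, x='y': counts = {'y': 10, 'z': 2, 'x': 3}
i=6, x='x': counts = {'y': 10, 'z': 2, 'x': 9}
i=7, x='z': counts = {'y': 10, 'z': 9, 'x': 9}
i=8, x='z': counts = {'y': 10, 'z': 17, 'x': 9}
i=9, x='y': counts = {'y': 19, 'z': 17, 'x': 9}

{'y': 19, 'z': 17, 'x': 9}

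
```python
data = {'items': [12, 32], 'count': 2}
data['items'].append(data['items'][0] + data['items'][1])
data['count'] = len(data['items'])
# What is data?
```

After line 1: data = {'items': [12, 32], 'count': 2}
After line 2 (append 12 + 32 = 44): data = {'items': [12, 32, 44], 'count': 2}
After line 3 (count = len(items) = 3): data = {'items': [12, 32, 44], 'count': 3}

{'items': [12, 32, 44], 'count': 3}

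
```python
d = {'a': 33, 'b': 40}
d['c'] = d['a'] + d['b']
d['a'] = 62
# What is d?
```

After line 1: d = {'a': 33, 'b': 40}
After line 2 (d['c'] = 33 + 40): d = {'a': 33, 'b': 40, 'c': 73}
After line 3: d = {'a': 62, 'b': 40, 'c': 73}

{'a': 62, 'b': 40, 'c': 73}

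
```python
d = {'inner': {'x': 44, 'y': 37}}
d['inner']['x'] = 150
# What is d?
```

After line 1: d = {'inner': {'x': 44, 'y': 37}}
After line 2 (inner x overwritten): d = {'inner': {'x': 150, 'y': 37}}

{'inner': {'x': 150, 'y': 37}}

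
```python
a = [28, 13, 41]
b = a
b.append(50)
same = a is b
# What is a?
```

After line 1: a = [28, 13, 41]
After line 2 (b = a is an alias, same object): a = [28, 13, 41], b = [28, 13, 41]
After line 3 (b.append mutates the shared list): a = [28, 13, 41, 50], b = [28, 13, 41, 50]
After line 4 (same = a is b; same object -> True): same = True

[28, 13, 41, 50]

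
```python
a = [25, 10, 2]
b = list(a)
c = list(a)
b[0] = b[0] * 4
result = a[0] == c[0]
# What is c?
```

After line 1: a = [25, 10, 2]
After line 2 (b = list(a), copy): a = [25, 10, 2], b = [25, 10, 2]
After line 3 (c = list(a) is a copy, new object): c = [25, 10, 2]
After line 4 (b[0] = 25 * 4 = 100; only b mutates (copy)): a = [25, 10, 2], b = [100, 10, 2], c = [25, 10, 2]
After line 5 (a[0] = 25, c[0] = 25; result = True)

[25, 10, 2]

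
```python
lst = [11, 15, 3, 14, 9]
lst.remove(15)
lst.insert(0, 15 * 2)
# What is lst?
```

After line 1: lst = [11, 15, 3, 14, 9]
After line 2 (remove first 15): lst = [11, 3, 14, 9]
After line 3 (insert 30 at index 0): lst = [30, 11, 3, 14, 9]

[30, 11, 3, 14, 9]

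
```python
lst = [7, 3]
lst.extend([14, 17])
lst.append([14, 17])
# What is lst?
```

After line 1: lst = [7, 3]
After line 2 (extend unpacks [14, 17]): lst = [7, 3, 14, 17]
After line 3 (append adds [14, 17] as single element): lst = [7, 3, 14, 17, [14, 17]]

[7, 3, 14, 17, [14, 17]]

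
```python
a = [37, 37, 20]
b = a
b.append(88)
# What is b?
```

After line 1: a = [37, 37, 20]
After line 2 (b = a is an alias, same object): a = [37, 37, 20], b = [37, 37, 20]
After line 3 (b.append mutates the shared list): a = [37, 37, 20, 88], b = [37, 37, 20, 88]

[37, 37, 20, 88]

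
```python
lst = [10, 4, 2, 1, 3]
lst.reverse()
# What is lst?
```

[3, 1, 2, 4, 10]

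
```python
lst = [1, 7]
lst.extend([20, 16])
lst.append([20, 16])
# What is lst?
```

After line 1: lst = [1, 7]
After line 2 (extend unpacks [20, 16]): lst = [1, 7, 20, 16]
After line 3 (append adds [20, 16] as single element): lst = [1, 7, 20, 16, [20, 16]]

[1, 7, 20, 16, [20, 16]]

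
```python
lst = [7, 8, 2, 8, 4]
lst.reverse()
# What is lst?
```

[4, 8, 2, 8, 7]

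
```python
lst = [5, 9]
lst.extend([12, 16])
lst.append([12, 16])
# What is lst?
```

After line 1: lst = [5, 9]
After line 2 (extend unpacks [12, 16]): lst = [5, 9, 12, 16]
After line 3 (append adds [12, 16] as single element): lst = [5, 9, 12, 16, [12, 16]]

[5, 9, 12, 16, [12, 16]]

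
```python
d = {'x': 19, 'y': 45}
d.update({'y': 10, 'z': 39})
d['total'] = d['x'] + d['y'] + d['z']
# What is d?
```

After line 1: d = {'x': 19, 'y': 45}
After line 2 (y overwritten, z added): d = {'x': 19, 'y': 10, 'z': 39}
After line 3 (total = 19 + 10 + 39 = 68): d = {'x': 19, 'y': 10, 'z': 39, 'total': 68}

{'x': 19, 'y': 10, 'z': 39, 'total': 68}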